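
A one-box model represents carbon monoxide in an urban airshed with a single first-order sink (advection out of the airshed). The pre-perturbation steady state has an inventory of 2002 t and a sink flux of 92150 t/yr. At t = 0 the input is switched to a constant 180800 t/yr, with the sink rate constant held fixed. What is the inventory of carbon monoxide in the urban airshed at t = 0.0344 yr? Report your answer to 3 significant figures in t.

The sink rate constant is k = F₀/M₀ = 92150/2002 = 46.03 yr⁻¹.
Solving dM/dt = F₁ − kM with M(0) = M₀ gives M(t) = F₁/k + (M₀ − F₁/k)·e^(−kt).
F₁/k = 180800/46.03 = 3928.0 t; kt = 46.03 × 0.0344 = 1.583, e^(−kt) = 0.2053.
M(0.0344) = 3928.0 + (2002 − 3928.0) × 0.2053 = 3928.0 − 395.4 = 3532.6 t.

3530 t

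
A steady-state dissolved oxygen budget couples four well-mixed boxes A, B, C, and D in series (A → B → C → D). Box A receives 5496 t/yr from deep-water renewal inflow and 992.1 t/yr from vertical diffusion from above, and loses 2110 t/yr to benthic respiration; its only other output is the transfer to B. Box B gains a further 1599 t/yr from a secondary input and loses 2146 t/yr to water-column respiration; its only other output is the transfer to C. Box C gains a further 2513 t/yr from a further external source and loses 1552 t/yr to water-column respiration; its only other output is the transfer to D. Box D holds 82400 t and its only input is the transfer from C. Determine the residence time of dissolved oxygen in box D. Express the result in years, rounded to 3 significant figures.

Box A: F(A→B) = (5496 + 992.1) − 2110 = 4378.1 t/yr.
Box B: F(B→C) = (4378.1 + 1599) − 2146 = 3831.1 t/yr.
Box C: F(C→D) = (3831.1 + 2513) − 1552 = 4792.1 t/yr.
Box D throughput = its input = 4792.1 t/yr; τ = 82400 / 4792.1 = 17.19 yr.

17.2 yr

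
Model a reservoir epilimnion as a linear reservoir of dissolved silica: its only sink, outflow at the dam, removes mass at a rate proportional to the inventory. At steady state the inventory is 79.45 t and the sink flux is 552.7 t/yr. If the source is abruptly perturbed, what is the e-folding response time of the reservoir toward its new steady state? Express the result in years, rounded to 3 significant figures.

0.144 yr

For a linear reservoir the response time equals the residence time τ = M/F.
τ = 79.45 / 552.7 = 0.1437 yr.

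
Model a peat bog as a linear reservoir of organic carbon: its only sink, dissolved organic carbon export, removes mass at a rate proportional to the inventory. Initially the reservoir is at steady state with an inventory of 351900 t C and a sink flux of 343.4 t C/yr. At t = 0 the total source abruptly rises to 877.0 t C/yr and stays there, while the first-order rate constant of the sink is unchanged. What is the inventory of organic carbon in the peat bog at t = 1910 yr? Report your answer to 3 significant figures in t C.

τ = M₀/F₀ = 351900/343.4 = 1025 yr; rate constant k = 1/τ.
New steady state M_∞ = F₁/k = F₁·τ = 877.0 × 1025 = 898710 t C.
M(t) = M_∞ + (M₀ − M_∞)·e^(−t/τ); t/τ = 1910/1025 = 1.864, so e^(−t/τ) = 0.1551.
M(t) = 898710 − 546800 × 0.1551 = 813910 t C.

814000 t C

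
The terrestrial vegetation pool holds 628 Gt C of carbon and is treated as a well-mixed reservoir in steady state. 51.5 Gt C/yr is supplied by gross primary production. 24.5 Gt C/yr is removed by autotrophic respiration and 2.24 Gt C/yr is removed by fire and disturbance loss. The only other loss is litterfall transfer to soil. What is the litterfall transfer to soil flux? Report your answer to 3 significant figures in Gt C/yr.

At steady state ΣF_in = ΣF_out.
ΣF_in = 51.500 Gt C/yr.
Litterfall transfer to soil flux = ΣF_in − (24.5 + 2.24) = 51.500 − 26.74 = 24.76 Gt C/yr.

24.8 Gt C/yr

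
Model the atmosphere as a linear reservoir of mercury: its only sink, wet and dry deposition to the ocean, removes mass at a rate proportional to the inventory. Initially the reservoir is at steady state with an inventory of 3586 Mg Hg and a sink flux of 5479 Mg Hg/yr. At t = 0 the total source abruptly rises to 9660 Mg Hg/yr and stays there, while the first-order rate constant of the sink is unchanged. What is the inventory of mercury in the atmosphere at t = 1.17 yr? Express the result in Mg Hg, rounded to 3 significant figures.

5860 Mg Hg

τ = M₀/F₀ = 3586/5479 = 0.6545 yr; rate constant k = 1/τ.
New steady state M_∞ = F₁/k = F₁·τ = 9660 × 0.6545 = 6322.5 Mg Hg.
M(t) = M_∞ + (M₀ − M_∞)·e^(−t/τ); t/τ = 1.17/0.6545 = 1.788, so e^(−t/τ) = 0.1674.
M(t) = 6322.5 − 2736 × 0.1674 = 5864.5 Mg Hg.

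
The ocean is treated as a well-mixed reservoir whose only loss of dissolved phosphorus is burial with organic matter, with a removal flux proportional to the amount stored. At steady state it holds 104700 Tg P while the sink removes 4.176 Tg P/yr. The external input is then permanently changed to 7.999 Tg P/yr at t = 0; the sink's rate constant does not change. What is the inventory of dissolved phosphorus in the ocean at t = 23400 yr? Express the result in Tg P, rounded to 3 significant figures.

163000 Tg P

τ = M₀/F₀ = 104700/4.176 = 25070 yr; rate constant k = 1/τ.
New steady state M_∞ = F₁/k = F₁·τ = 7.999 × 25070 = 200550 Tg P.
M(t) = M_∞ + (M₀ − M_∞)·e^(−t/τ); t/τ = 23400/25070 = 0.9333, so e^(−t/τ) = 0.3932.
M(t) = 200550 − 95850 × 0.3932 = 162860 Tg P.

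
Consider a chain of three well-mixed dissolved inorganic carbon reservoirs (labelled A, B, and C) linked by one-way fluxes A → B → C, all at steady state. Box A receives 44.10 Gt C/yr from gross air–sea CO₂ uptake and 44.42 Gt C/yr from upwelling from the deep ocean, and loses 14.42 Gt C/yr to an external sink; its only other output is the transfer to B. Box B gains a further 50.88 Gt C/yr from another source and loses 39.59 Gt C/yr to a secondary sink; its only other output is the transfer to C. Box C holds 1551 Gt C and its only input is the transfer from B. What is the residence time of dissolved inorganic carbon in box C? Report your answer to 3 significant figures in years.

18.2 yr

Box A: F(A→B) = (44.10 + 44.42) − 14.42 = 74.100 Gt C/yr.
Box B: F(B→C) = (74.100 + 50.88) − 39.59 = 85.390 Gt C/yr.
Box C throughput = its input = 85.390 Gt C/yr; τ = 1551 / 85.390 = 18.16 yr.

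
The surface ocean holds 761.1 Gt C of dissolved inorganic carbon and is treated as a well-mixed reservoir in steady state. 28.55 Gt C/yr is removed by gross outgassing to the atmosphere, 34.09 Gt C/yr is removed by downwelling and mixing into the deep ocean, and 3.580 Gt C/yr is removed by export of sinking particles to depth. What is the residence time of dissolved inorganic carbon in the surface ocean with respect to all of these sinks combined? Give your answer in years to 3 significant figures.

Total removal flux = 28.55 + 34.09 + 3.580 = 66.220 Gt C/yr.
τ = M / ΣF_out = 761.1 / 66.220 = 11.49 yr.

11.5 yr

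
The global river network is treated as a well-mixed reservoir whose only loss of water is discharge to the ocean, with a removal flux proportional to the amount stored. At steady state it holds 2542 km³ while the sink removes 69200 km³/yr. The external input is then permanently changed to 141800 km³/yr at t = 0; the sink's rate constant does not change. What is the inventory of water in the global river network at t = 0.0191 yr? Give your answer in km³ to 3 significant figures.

Residence time τ = M₀/F₀ = 0.03673 yr. The eventual steady state is M_∞ = M₀·(F₁/F₀) = 2542 × 141800/69200 = 5208.9 km³.
The anomaly ΔM(t) = M(t) − M_∞ decays as ΔM₀·e^(−t/τ) with ΔM₀ = 2542 − 5208.9 = −2667 km³.
At t = 0.0191 yr, e^(−t/τ) = e^(−0.5200) = 0.5945, so ΔM = −1586 km³ and M = 5208.9 − 1586 = 3623.3 km³.

3620 km³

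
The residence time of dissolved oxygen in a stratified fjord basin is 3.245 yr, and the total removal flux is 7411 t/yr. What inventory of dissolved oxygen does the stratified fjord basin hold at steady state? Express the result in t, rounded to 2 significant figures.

τ = M/F ⇒ M = τ × F = 3.245 × 7411 = 24050 t.

24000 t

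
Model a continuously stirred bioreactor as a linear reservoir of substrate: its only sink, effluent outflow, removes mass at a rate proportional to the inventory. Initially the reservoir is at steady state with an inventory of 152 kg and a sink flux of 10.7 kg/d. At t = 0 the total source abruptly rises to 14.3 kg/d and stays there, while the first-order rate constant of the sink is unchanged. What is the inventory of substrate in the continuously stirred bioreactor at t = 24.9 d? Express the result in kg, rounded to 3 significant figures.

The sink rate constant is k = F₀/M₀ = 10.7/152 = 0.07039 d⁻¹.
Solving dM/dt = F₁ − kM with M(0) = M₀ gives M(t) = F₁/k + (M₀ − F₁/k)·e^(−kt).
F₁/k = 14.3/0.07039 = 203.14 kg; kt = 0.07039 × 24.9 = 1.753, e^(−kt) = 0.1733.
M(24.9) = 203.14 + (152 − 203.14) × 0.1733 = 203.14 − 8.862 = 194.28 kg.

194 kg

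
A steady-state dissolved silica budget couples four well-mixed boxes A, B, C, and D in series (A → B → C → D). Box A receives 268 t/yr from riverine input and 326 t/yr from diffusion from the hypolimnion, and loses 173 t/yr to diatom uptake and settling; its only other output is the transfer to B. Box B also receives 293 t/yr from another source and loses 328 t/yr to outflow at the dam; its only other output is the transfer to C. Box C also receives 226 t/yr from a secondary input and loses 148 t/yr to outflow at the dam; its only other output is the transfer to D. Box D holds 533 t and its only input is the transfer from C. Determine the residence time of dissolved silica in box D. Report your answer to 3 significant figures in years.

1.15 yr

Box A: F(A→B) = (268 + 326) − 173 = 421.00 t/yr.
Box B: F(B→C) = (421.00 + 293) − 328 = 386.00 t/yr.
Box C: F(C→D) = (386.00 + 226) − 148 = 464.00 t/yr.
Box D throughput = its input = 464.00 t/yr; τ = 533 / 464.00 = 1.149 yr.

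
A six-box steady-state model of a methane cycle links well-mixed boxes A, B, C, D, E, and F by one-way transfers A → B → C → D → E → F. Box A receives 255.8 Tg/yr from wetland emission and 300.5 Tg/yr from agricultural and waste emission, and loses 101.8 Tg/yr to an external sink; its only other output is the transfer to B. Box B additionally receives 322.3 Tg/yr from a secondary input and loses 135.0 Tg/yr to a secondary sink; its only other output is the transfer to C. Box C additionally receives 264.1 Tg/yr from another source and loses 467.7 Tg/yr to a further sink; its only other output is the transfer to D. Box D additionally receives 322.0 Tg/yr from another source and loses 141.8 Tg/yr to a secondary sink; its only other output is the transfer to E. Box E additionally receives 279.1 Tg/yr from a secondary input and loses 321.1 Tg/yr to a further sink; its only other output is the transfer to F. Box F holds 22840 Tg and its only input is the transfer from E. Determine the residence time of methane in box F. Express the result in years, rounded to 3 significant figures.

39.6 yr

Box A: F(A→B) = (255.8 + 300.5) − 101.8 = 454.50 Tg/yr.
Box B: F(B→C) = (454.50 + 322.3) − 135.0 = 641.80 Tg/yr.
Box C: F(C→D) = (641.80 + 264.1) − 467.7 = 438.20 Tg/yr.
Box D: F(D→E) = (438.20 + 322.0) − 141.8 = 618.40 Tg/yr.
Box E: F(E→F) = (618.40 + 279.1) − 321.1 = 576.40 Tg/yr.
Box F throughput = its input = 576.40 Tg/yr; τ = 22840 / 576.40 = 39.63 yr.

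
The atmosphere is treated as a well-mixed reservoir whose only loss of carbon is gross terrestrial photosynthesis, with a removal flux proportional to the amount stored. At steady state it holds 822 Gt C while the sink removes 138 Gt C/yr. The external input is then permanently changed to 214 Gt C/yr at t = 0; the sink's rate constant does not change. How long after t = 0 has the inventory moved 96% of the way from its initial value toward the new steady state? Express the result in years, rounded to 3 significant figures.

19.2 yr

τ = M₀/F₀ = 822/138 = 5.957 yr.
The remaining gap fraction is e^(−t/τ); 96% covered ⇒ e^(−t/τ) = 0.0400.
t = −τ ln(0.0400) = 5.957 × 3.219 = 19.17 yr.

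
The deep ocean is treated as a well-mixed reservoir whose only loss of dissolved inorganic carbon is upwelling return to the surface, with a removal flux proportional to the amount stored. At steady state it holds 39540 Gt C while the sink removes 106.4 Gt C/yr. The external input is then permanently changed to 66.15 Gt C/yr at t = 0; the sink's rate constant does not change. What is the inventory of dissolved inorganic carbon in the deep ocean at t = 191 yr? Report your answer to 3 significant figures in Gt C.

The sink rate constant is k = F₀/M₀ = 106.4/39540 = 0.002691 yr⁻¹.
Solving dM/dt = F₁ − kM with M(0) = M₀ gives M(t) = F₁/k + (M₀ − F₁/k)·e^(−kt).
F₁/k = 66.15/0.002691 = 24582 Gt C; kt = 0.002691 × 191 = 0.5140, e^(−kt) = 0.5981.
M(191) = 24582 + (39540 − 24582) × 0.5981 = 24582 + 8946 = 33529 Gt C.

33500 Gt C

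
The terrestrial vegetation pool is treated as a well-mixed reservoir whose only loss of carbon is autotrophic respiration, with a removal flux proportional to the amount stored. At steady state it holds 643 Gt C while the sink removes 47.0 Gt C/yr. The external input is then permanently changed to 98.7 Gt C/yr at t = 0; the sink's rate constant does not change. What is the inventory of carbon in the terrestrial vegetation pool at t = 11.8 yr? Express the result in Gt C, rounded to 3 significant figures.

τ = M₀/F₀ = 643/47.0 = 13.68 yr; rate constant k = 1/τ.
New steady state M_∞ = F₁/k = F₁·τ = 98.7 × 13.68 = 1350.3 Gt C.
M(t) = M_∞ + (M₀ − M_∞)·e^(−t/τ); t/τ = 11.8/13.68 = 0.8625, so e^(−t/τ) = 0.4221.
M(t) = 1350.3 − 707.3 × 0.4221 = 1051.8 Gt C.

1050 Gt C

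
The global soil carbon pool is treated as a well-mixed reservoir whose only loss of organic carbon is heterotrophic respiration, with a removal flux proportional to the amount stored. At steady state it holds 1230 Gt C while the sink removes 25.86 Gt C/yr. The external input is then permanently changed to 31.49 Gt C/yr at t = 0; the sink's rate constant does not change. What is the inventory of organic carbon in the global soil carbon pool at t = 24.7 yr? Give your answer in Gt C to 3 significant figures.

1340 Gt C

The sink rate constant is k = F₀/M₀ = 25.86/1230 = 0.02102 yr⁻¹.
Solving dM/dt = F₁ − kM with M(0) = M₀ gives M(t) = F₁/k + (M₀ − F₁/k)·e^(−kt).
F₁/k = 31.49/0.02102 = 1497.8 Gt C; kt = 0.02102 × 24.7 = 0.5193, e^(−kt) = 0.5949.
M(24.7) = 1497.8 + (1230 − 1497.8) × 0.5949 = 1497.8 − 159.3 = 1338.5 Gt C.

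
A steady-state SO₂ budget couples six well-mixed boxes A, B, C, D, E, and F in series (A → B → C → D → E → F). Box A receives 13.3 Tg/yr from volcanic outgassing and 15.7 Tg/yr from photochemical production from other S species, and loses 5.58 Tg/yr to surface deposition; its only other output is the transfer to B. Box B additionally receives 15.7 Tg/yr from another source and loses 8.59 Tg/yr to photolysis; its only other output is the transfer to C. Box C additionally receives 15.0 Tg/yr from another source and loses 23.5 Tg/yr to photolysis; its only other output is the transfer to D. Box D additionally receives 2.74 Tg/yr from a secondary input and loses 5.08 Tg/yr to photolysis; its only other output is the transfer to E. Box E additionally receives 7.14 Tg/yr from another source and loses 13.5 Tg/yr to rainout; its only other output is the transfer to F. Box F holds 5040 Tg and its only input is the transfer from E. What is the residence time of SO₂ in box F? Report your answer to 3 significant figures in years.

378 yr

Box A: F(A→B) = (13.3 + 15.7) − 5.58 = 23.420 Tg/yr.
Box B: F(B→C) = (23.420 + 15.7) − 8.59 = 30.530 Tg/yr.
Box C: F(C→D) = (30.530 + 15.0) − 23.5 = 22.030 Tg/yr.
Box D: F(D→E) = (22.030 + 2.74) − 5.08 = 19.690 Tg/yr.
Box E: F(E→F) = (19.690 + 7.14) − 13.5 = 13.330 Tg/yr.
Box F throughput = its input = 13.330 Tg/yr; τ = 5040 / 13.330 = 378.1 yr.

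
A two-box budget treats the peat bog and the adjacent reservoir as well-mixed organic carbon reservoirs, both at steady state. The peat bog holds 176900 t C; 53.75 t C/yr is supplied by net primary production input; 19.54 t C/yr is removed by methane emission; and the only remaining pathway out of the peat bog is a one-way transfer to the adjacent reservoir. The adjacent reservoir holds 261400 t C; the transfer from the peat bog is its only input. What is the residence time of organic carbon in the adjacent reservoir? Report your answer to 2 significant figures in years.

Balance the peat bog: ΣF_in = 53.750 t C/yr.
Transfer to the adjacent reservoir = ΣF_in − (19.54) = 34.210 t C/yr.
At steady state the output of the adjacent reservoir equals its input, 34.210 t C/yr.
τ = M / F = 261400 / 34.210 = 7641 yr.

7600 yr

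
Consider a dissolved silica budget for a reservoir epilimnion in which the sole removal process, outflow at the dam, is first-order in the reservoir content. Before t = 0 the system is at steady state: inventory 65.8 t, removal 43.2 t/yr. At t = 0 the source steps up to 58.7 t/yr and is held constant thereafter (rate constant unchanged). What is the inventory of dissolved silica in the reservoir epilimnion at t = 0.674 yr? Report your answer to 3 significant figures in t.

74.2 t

Residence time τ = M₀/F₀ = 1.523 yr. The eventual steady state is M_∞ = M₀·(F₁/F₀) = 65.8 × 58.7/43.2 = 89.409 t.
The anomaly ΔM(t) = M(t) − M_∞ decays as ΔM₀·e^(−t/τ) with ΔM₀ = 65.8 − 89.409 = −23.61 t.
At t = 0.674 yr, e^(−t/τ) = e^(−0.4425) = 0.6424, so ΔM = −15.17 t and M = 89.409 − 15.17 = 74.242 t.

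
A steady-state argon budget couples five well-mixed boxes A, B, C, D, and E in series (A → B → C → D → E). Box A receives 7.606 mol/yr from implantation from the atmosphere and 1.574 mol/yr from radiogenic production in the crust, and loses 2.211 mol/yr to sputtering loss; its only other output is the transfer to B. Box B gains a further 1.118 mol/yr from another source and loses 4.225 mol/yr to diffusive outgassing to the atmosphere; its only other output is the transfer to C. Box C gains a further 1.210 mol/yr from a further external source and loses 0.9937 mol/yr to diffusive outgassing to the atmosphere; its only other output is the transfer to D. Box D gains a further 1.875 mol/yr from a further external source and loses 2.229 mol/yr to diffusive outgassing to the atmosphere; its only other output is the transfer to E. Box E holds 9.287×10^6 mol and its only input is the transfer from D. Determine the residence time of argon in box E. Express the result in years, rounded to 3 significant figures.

2.49×10^6 yr

Box A: F(A→B) = (7.606 + 1.574) − 2.211 = 6.9690 mol/yr.
Box B: F(B→C) = (6.9690 + 1.118) − 4.225 = 3.8620 mol/yr.
Box C: F(C→D) = (3.8620 + 1.210) − 0.9937 = 4.0783 mol/yr.
Box D: F(D→E) = (4.0783 + 1.875) − 2.229 = 3.7243 mol/yr.
Box E throughput = its input = 3.7243 mol/yr; τ = 9.287×10^6 / 3.7243 = 2.494×10^6 yr.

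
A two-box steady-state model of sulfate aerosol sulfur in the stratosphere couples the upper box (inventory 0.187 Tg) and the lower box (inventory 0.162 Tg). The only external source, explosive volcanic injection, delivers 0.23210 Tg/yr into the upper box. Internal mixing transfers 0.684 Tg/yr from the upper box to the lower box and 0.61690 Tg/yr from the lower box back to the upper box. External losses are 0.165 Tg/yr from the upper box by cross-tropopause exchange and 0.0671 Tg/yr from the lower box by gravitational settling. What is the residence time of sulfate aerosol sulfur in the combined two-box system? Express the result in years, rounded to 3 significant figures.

1.50 yr

For the system as a whole, the A↔B exchange is internal and contributes nothing to the throughput; only the external sinks remove mass.
M_total = 0.187 + 0.162 = 0.34900 Tg.
ΣF_external_out = 0.165 + 0.0671 = 0.23210 Tg/yr.
τ = M_total / ΣF_ext = 0.34900 / 0.23210 = 1.504 yr.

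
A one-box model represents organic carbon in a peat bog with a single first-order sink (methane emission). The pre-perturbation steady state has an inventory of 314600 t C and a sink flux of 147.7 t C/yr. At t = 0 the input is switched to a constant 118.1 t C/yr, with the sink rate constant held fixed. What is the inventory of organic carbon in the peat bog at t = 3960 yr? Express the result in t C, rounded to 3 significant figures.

The sink rate constant is k = F₀/M₀ = 147.7/314600 = 0.0004695 yr⁻¹.
Solving dM/dt = F₁ − kM with M(0) = M₀ gives M(t) = F₁/k + (M₀ − F₁/k)·e^(−kt).
F₁/k = 118.1/0.0004695 = 251550 t C; kt = 0.0004695 × 3960 = 1.859, e^(−kt) = 0.1558.
M(3960) = 251550 + (314600 − 251550) × 0.1558 = 251550 + 9823 = 261380 t C.

261000 t C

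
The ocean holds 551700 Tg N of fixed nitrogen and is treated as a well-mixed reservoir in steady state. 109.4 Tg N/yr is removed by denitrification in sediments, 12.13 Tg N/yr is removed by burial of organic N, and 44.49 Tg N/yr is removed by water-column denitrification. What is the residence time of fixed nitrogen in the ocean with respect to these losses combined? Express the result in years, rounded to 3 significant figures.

Total removal = 109.4 + 12.13 + 44.49 = 166.02 Tg N/yr.
τ = M / ΣF_out = 551700 / 166.02 = 3323 yr.

3320 yr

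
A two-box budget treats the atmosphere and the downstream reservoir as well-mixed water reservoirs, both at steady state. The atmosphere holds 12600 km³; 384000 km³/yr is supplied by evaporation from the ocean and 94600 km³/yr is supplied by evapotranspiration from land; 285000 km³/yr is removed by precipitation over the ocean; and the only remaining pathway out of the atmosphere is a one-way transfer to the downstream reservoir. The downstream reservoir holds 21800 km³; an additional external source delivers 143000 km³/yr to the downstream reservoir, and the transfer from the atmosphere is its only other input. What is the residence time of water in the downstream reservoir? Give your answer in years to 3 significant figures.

0.0648 yr

Balance the atmosphere: ΣF_in = 384000 + 94600 = 478600 km³/yr.
Transfer to the downstream reservoir = ΣF_in − (285000) = 193600 km³/yr.
Total input to the downstream reservoir = 193600 + 143000 = 336600 km³/yr; at steady state this equals its total output.
τ = M / F = 21800 / 336600 = 0.06477 yr.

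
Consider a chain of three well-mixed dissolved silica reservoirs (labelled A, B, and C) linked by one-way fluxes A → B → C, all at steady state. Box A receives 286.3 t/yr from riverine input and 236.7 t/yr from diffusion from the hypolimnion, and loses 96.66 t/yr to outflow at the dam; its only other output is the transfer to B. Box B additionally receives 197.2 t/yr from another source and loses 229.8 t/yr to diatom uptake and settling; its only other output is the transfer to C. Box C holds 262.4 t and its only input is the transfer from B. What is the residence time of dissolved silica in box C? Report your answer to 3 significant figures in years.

Box A: F(A→B) = (286.3 + 236.7) − 96.66 = 426.34 t/yr.
Box B: F(B→C) = (426.34 + 197.2) − 229.8 = 393.74 t/yr.
Box C throughput = its input = 393.74 t/yr; τ = 262.4 / 393.74 = 0.6664 yr.

0.666 yr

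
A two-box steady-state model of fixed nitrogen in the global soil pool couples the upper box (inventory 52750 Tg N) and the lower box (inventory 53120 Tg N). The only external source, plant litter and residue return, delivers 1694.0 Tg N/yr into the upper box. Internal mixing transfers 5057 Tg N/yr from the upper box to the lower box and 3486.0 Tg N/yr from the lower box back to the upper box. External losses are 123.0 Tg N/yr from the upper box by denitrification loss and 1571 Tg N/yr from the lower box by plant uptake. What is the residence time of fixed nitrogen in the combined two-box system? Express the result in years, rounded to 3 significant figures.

62.5 yr

Residence time in the combined system uses the total inventory and the total *external* removal — internal exchanges between the two boxes cancel.
M_total = 52750 + 53120 = 105870 Tg N.
ΣF_external_out = 123.0 + 1571 = 1694.0 Tg N/yr.
τ = M_total / ΣF_ext = 105870 / 1694.0 = 62.50 yr.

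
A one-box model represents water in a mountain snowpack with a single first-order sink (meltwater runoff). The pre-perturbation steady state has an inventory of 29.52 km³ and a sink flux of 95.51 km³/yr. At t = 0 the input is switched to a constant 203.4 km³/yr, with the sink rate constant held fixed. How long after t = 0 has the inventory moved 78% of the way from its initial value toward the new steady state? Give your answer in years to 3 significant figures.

τ = M₀/F₀ = 29.52/95.51 = 0.3091 yr.
The remaining gap fraction is e^(−t/τ); 78% covered ⇒ e^(−t/τ) = 0.220.
t = −τ ln(0.220) = 0.3091 × 1.514 = 0.4680 yr.

0.468 yr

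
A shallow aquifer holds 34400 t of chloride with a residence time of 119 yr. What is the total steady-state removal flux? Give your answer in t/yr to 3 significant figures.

289 t/yr

F = M / τ = 34400 / 119 = 289.1 t/yr.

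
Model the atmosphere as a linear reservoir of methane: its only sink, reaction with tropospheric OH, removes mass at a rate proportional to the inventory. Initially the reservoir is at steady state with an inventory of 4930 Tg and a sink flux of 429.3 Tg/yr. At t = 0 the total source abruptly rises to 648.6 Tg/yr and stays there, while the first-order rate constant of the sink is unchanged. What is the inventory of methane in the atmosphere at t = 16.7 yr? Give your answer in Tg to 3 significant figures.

6860 Tg

Residence time τ = M₀/F₀ = 11.48 yr. The eventual steady state is M_∞ = M₀·(F₁/F₀) = 4930 × 648.6/429.3 = 7448.4 Tg.
The anomaly ΔM(t) = M(t) − M_∞ decays as ΔM₀·e^(−t/τ) with ΔM₀ = 4930 − 7448.4 = −2518 Tg.
At t = 16.7 yr, e^(−t/τ) = e^(−1.454) = 0.2336, so ΔM = −588.3 Tg and M = 7448.4 − 588.3 = 6860.1 Tg.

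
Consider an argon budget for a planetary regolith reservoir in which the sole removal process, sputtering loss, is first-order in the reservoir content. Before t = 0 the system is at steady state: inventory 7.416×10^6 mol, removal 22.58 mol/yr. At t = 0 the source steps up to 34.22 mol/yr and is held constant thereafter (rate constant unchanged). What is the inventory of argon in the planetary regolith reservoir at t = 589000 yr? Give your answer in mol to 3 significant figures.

Residence time τ = M₀/F₀ = 328400 yr. The eventual steady state is M_∞ = M₀·(F₁/F₀) = 7.416×10^6 × 34.22/22.58 = 1.1239×10^7 mol.
The anomaly ΔM(t) = M(t) − M_∞ decays as ΔM₀·e^(−t/τ) with ΔM₀ = 7.416×10^6 − 1.1239×10^7 = −3.823×10^6 mol.
At t = 589000 yr, e^(−t/τ) = e^(−1.793) = 0.1664, so ΔM = −636100 mol and M = 1.1239×10^7 − 636100 = 1.0603×10^7 mol.

1.06×10^7 mol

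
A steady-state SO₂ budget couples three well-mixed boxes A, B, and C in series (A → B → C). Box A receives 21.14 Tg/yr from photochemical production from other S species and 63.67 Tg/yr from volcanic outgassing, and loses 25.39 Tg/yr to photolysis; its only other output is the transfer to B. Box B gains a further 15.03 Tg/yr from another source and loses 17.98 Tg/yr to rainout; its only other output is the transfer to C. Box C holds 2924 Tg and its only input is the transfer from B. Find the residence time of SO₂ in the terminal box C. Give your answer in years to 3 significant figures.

51.8 yr

Box A: F(A→B) = (21.14 + 63.67) − 25.39 = 59.420 Tg/yr.
Box B: F(B→C) = (59.420 + 15.03) − 17.98 = 56.470 Tg/yr.
Box C throughput = its input = 56.470 Tg/yr; τ = 2924 / 56.470 = 51.78 yr.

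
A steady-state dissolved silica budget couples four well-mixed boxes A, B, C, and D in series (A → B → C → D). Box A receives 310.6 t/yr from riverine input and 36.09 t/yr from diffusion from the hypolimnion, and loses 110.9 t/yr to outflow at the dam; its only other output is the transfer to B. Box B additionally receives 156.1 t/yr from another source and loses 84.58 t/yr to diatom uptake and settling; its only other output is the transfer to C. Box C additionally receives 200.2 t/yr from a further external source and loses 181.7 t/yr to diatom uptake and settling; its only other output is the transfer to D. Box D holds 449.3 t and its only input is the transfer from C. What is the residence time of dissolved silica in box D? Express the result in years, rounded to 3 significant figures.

1.38 yr

Box A: F(A→B) = (310.6 + 36.09) − 110.9 = 235.79 t/yr.
Box B: F(B→C) = (235.79 + 156.1) − 84.58 = 307.31 t/yr.
Box C: F(C→D) = (307.31 + 200.2) − 181.7 = 325.81 t/yr.
Box D throughput = its input = 325.81 t/yr; τ = 449.3 / 325.81 = 1.379 yr.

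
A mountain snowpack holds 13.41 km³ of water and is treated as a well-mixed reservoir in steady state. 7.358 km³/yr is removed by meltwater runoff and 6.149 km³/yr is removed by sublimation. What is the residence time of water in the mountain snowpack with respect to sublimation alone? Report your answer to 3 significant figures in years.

Residence time with respect to a single sink: τ = M / F_sink.
τ = 13.41 / 6.149 = 2.181 yr.

2.18 yr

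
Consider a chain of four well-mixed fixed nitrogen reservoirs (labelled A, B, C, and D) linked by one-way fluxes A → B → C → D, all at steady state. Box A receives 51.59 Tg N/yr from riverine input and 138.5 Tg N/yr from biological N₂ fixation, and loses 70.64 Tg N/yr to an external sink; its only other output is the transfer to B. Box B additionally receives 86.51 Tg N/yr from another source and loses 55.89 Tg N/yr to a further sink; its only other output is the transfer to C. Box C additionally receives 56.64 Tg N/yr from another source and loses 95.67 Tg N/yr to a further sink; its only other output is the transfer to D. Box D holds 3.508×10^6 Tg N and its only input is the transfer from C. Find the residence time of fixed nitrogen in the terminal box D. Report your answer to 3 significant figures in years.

31600 yr

Box A: F(A→B) = (51.59 + 138.5) − 70.64 = 119.45 Tg N/yr.
Box B: F(B→C) = (119.45 + 86.51) − 55.89 = 150.07 Tg N/yr.
Box C: F(C→D) = (150.07 + 56.64) − 95.67 = 111.04 Tg N/yr.
Box D throughput = its input = 111.04 Tg N/yr; τ = 3.508×10^6 / 111.04 = 31590 yr.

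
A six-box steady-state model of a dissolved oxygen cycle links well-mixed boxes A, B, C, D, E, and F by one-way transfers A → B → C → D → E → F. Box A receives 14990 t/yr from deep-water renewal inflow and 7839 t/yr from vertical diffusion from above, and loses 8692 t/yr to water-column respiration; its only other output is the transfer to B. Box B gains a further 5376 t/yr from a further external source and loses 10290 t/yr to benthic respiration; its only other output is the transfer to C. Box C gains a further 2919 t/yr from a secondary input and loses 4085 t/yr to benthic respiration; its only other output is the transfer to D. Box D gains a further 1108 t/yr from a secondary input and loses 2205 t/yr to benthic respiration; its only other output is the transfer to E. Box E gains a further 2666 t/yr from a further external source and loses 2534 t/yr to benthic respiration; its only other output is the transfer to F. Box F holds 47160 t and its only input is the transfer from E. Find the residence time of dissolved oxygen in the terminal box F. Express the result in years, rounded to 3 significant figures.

Box A: F(A→B) = (14990 + 7839) − 8692 = 14137 t/yr.
Box B: F(B→C) = (14137 + 5376) − 10290 = 9223.0 t/yr.
Box C: F(C→D) = (9223.0 + 2919) − 4085 = 8057.0 t/yr.
Box D: F(D→E) = (8057.0 + 1108) − 2205 = 6960.0 t/yr.
Box E: F(E→F) = (6960.0 + 2666) − 2534 = 7092.0 t/yr.
Box F throughput = its input = 7092.0 t/yr; τ = 47160 / 7092.0 = 6.650 yr.

6.65 yr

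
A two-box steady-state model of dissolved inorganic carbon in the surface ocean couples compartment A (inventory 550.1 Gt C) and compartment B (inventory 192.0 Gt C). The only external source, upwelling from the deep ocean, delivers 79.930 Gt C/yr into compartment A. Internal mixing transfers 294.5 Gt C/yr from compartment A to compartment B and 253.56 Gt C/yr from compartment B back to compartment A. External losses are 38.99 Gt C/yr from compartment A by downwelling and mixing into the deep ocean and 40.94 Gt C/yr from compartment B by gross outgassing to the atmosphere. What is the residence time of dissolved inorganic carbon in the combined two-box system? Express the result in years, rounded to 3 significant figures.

9.28 yr

For the system as a whole, the A↔B exchange is internal and contributes nothing to the throughput; only the external sinks remove mass.
M_total = 550.1 + 192.0 = 742.10 Gt C.
ΣF_external_out = 38.99 + 40.94 = 79.930 Gt C/yr.
τ = M_total / ΣF_ext = 742.10 / 79.930 = 9.284 yr.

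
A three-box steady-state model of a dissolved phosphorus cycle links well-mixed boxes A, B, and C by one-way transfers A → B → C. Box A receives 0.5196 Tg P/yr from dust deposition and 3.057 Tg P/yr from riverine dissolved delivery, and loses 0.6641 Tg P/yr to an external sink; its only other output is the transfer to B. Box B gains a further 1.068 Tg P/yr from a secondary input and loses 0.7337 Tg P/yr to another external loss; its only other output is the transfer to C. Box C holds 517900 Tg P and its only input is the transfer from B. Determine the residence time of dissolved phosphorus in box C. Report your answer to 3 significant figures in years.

Box A: F(A→B) = (0.5196 + 3.057) − 0.6641 = 2.9125 Tg P/yr.
Box B: F(B→C) = (2.9125 + 1.068) − 0.7337 = 3.2468 Tg P/yr.
Box C throughput = its input = 3.2468 Tg P/yr; τ = 517900 / 3.2468 = 159500 yr.

160000 yr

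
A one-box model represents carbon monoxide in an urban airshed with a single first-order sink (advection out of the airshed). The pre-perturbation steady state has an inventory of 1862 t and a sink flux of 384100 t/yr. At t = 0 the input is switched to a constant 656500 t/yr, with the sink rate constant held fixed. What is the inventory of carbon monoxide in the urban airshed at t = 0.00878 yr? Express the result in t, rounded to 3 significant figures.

2970 t

τ = M₀/F₀ = 1862/384100 = 0.004848 yr; rate constant k = 1/τ.
New steady state M_∞ = F₁/k = F₁·τ = 656500 × 0.004848 = 3182.5 t.
M(t) = M_∞ + (M₀ − M_∞)·e^(−t/τ); t/τ = 0.00878/0.004848 = 1.811, so e^(−t/τ) = 0.1635.
M(t) = 3182.5 − 1321 × 0.1635 = 2966.7 t.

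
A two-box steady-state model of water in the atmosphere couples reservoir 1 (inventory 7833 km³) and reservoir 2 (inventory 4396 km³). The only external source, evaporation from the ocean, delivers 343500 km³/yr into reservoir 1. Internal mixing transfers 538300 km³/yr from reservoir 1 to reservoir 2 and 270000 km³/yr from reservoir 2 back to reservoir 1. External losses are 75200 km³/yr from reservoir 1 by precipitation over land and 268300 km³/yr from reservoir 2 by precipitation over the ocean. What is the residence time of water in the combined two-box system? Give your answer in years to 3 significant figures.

Residence time in the combined system uses the total inventory and the total *external* removal — internal exchanges between the two boxes cancel.
M_total = 7833 + 4396 = 12229 km³.
ΣF_external_out = 75200 + 268300 = 343500 km³/yr.
τ = M_total / ΣF_ext = 12229 / 343500 = 0.03560 yr.

0.0356 yr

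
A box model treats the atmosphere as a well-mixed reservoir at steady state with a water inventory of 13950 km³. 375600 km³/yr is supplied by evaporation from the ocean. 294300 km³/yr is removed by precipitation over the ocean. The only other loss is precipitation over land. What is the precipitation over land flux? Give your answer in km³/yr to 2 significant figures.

81000 km³/yr

At steady state ΣF_in = ΣF_out.
ΣF_in = 375600 km³/yr.
Precipitation over land flux = ΣF_in − (294300) = 375600 − 294300 = 81300 km³/yr.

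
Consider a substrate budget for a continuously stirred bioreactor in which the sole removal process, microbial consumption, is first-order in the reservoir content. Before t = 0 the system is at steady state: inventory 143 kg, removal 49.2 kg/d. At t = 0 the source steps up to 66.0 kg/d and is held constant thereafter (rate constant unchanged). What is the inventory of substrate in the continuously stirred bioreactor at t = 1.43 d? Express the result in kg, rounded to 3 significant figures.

162 kg

The sink rate constant is k = F₀/M₀ = 49.2/143 = 0.3441 d⁻¹.
Solving dM/dt = F₁ − kM with M(0) = M₀ gives M(t) = F₁/k + (M₀ − F₁/k)·e^(−kt).
F₁/k = 66.0/0.3441 = 191.83 kg; kt = 0.3441 × 1.43 = 0.4920, e^(−kt) = 0.6114.
M(1.43) = 191.83 + (143 − 191.83) × 0.6114 = 191.83 − 29.85 = 161.97 kg.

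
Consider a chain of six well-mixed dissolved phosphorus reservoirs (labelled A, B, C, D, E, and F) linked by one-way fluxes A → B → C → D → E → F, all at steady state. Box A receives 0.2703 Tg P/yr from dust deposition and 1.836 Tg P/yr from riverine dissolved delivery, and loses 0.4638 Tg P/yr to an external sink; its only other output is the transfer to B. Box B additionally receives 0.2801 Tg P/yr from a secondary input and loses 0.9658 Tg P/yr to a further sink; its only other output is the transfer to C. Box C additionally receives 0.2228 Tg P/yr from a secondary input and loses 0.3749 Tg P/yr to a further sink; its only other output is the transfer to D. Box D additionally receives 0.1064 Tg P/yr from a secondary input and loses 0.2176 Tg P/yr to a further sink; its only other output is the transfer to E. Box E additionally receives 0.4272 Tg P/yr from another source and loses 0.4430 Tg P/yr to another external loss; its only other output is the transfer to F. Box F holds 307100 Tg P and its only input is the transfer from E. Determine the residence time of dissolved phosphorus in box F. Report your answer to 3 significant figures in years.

453000 yr

Box A: F(A→B) = (0.2703 + 1.836) − 0.4638 = 1.6425 Tg P/yr.
Box B: F(B→C) = (1.6425 + 0.2801) − 0.9658 = 0.95680 Tg P/yr.
Box C: F(C→D) = (0.95680 + 0.2228) − 0.3749 = 0.80470 Tg P/yr.
Box D: F(D→E) = (0.80470 + 0.1064) − 0.2176 = 0.69350 Tg P/yr.
Box E: F(E→F) = (0.69350 + 0.4272) − 0.4430 = 0.67770 Tg P/yr.
Box F throughput = its input = 0.67770 Tg P/yr; τ = 307100 / 0.67770 = 453200 yr.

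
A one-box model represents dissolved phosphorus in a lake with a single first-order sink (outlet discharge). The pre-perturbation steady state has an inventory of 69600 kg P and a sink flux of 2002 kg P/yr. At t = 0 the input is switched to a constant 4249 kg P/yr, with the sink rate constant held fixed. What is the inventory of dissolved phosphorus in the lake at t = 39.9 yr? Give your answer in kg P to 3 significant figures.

123000 kg P

The sink rate constant is k = F₀/M₀ = 2002/69600 = 0.02876 yr⁻¹.
Solving dM/dt = F₁ − kM with M(0) = M₀ gives M(t) = F₁/k + (M₀ − F₁/k)·e^(−kt).
F₁/k = 4249/0.02876 = 147720 kg P; kt = 0.02876 × 39.9 = 1.148, e^(−kt) = 0.3174.
M(39.9) = 147720 + (69600 − 147720) × 0.3174 = 147720 − 24790 = 122930 kg P.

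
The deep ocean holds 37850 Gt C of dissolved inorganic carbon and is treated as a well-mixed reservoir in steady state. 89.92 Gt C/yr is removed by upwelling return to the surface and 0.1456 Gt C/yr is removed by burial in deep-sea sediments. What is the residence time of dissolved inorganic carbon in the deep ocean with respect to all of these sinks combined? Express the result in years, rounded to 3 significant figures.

Total removal flux = 89.92 + 0.1456 = 90.066 Gt C/yr.
τ = M / ΣF_out = 37850 / 90.066 = 420.2 yr.

420 yr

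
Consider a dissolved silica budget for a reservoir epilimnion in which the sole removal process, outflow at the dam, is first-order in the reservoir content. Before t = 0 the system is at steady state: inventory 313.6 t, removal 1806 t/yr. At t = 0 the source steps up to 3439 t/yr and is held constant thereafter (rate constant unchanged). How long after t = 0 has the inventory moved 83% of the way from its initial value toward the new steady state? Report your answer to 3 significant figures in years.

0.308 yr

τ = M₀/F₀ = 313.6/1806 = 0.1736 yr.
The remaining gap fraction is e^(−t/τ); 83% covered ⇒ e^(−t/τ) = 0.170.
t = −τ ln(0.170) = 0.1736 × 1.772 = 0.3077 yr.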